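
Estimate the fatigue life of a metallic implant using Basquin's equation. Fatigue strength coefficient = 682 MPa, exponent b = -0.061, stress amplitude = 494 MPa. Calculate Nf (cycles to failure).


sigma_a = sigma_f' * (2Nf)^b
2Nf = (sigma_a/sigma_f')^(1/b)
2Nf = (494/682)^(1/-0.061)
2Nf = 197.7076
Nf = 98.85


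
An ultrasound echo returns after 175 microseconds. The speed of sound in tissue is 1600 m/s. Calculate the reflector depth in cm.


depth = c * t / 2
t = 175 us = 1.7500e-04 s
depth = 1600 * 1.7500e-04 / 2
depth = 0.14 m = 14 cm


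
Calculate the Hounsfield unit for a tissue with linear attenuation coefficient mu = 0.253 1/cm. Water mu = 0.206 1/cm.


HU = ((mu_tissue - mu_water) / mu_water) * 1000
HU = ((0.253 - 0.206) / 0.206) * 1000
HU = 228.2


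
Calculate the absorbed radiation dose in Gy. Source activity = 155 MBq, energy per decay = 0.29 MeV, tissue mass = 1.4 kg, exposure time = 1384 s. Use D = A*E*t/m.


A = 155 MBq = 1.5500e+08 Bq
E = 0.29 MeV = 4.6458e-14 J
D = A*E*t/m = 1.5500e+08*4.6458e-14*1384/1.4
D = 0.007119 Gy


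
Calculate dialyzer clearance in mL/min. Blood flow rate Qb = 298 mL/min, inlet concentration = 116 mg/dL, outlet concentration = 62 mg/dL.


K = Qb * (Cb_in - Cb_out) / Cb_in
K = 298 * (116 - 62) / 116
K = 138.7 mL/min


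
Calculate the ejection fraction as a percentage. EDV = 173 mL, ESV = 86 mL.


SV = EDV - ESV = 173 - 86 = 87 mL
EF = SV/EDV * 100 = 87/173 * 100
EF = 50.29%


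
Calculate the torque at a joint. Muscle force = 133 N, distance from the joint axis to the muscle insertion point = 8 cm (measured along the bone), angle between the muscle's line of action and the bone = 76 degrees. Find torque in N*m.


Torque = F * d * sin(theta)   (moment arm = d*sin(theta))
d = 8 cm = 0.08 m
Torque = 133 * 0.08 * sin(76)
Torque = 10.32 N*m


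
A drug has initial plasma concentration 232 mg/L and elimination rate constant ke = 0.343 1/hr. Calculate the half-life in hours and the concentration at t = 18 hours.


t_half = ln(2) / ke = 0.693147 / 0.343 = 2.021 hr
C(t) = C0 * exp(-ke*t) = 232 * exp(-0.343*18)
C(18) = 0.4832 mg/L


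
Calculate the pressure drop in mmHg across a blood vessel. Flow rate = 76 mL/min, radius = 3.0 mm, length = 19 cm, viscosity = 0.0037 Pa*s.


dP = 8*mu*L*Q / (pi*r^4)
Q = 76 mL/min = 1.26667e-06 m^3/s
dP = 27.9946 Pa = 27.9946 / 133.322 mmHg = 0.21 mmHg


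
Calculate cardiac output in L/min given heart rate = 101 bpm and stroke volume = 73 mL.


CO = HR * SV
CO = 101 * 73 / 1000
CO = 7.373 L/min


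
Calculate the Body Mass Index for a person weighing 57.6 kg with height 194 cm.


BMI = weight / height^2
height = 194 cm = 1.94 m
BMI = 57.6 / 1.94^2
BMI = 15.3 kg/m^2


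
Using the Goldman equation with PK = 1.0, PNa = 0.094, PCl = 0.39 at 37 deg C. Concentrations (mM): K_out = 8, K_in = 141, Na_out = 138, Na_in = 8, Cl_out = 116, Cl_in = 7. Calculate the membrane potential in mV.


Vm = (RT/F)*ln((PK*Ko + PNa*Nao + PCl*Cli)/(PK*Ki + PNa*Nai + PCl*Clo))
Numer = 23.702, Denom = 186.992
Vm = -55.2 mV


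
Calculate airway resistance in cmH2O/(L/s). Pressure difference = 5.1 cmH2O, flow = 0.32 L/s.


R = dP / flow
R = 5.1 / 0.32
R = 15.94 cmH2O/(L/s)


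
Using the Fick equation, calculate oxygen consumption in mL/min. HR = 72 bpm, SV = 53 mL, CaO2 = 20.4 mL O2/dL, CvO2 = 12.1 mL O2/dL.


CO = HR*SV = 72*53/1000 = 3.816 L/min
a-v O2 diff = 20.4 - 12.1 = 8.3 mL/dL
VO2 = CO * (CaO2-CvO2) * 10 dL/L
VO2 = 3.816 * 8.3 * 10
VO2 = 316.7 mL/min


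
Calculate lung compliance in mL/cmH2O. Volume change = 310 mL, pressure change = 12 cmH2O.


C = dV / dP
C = 310 / 12
C = 25.83 mL/cmH2O


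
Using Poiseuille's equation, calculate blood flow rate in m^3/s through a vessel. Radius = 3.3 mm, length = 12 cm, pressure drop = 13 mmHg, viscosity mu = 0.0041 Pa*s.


Q = pi*r^4*dP / (8*mu*L)
r = 0.0033 m, L = 0.12 m
dP = 13 mmHg = 1733.186 Pa
Q = 1.6406e-04 m^3/s


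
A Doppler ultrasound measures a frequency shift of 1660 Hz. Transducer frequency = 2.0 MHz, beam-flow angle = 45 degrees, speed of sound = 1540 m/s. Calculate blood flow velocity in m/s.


v = fd * c / (2 * f0 * cos(theta))
v = 1660 * 1540 / (2 * 2.0000e+06 * cos(45))
v = 0.9038 m/s


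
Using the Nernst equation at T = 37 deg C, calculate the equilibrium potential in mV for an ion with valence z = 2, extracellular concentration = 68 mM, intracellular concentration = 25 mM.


E = (RT/(zF)) * ln(C_out/C_in)
T = 37 + 273.15 = 310.15 K
E = (8.314 * 310.15 / (2 * 96485)) * ln(68/25)
E = 13.37 mV


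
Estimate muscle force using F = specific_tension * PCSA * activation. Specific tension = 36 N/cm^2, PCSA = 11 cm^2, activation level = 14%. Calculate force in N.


F = sigma * PCSA * activation
F = 36 * 11 * 0.14
F = 55.44 N


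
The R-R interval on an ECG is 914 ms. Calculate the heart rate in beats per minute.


HR = 60 / RR_interval(s)
RR = 914 ms = 0.914 s
HR = 60 / 0.914 = 65.65 bpm


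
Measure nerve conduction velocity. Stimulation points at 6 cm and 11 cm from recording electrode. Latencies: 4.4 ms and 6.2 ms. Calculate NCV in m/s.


Distance = (11 - 6) / 100 = 0.05 m
dt = (6.2 - 4.4) / 1000 = 0.0018 s
NCV = dist / dt = 27.78 m/s


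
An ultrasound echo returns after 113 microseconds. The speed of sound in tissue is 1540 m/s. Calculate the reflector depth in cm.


depth = c * t / 2
t = 113 us = 1.1300e-04 s
depth = 1540 * 1.1300e-04 / 2
depth = 0.08701 m = 8.701 cm


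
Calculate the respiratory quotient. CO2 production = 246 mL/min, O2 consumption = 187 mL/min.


RQ = VCO2 / VO2
RQ = 246 / 187
RQ = 1.316


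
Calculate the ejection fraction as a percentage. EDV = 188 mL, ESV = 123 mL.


SV = EDV - ESV = 188 - 123 = 65 mL
EF = SV/EDV * 100 = 65/188 * 100
EF = 34.57%


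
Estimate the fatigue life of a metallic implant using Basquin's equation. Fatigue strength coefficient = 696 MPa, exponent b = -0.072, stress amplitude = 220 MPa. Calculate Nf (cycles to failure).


sigma_a = sigma_f' * (2Nf)^b
2Nf = (sigma_a/sigma_f')^(1/b)
2Nf = (220/696)^(1/-0.072)
2Nf = 8851880.4
Nf = 4.4259e+06


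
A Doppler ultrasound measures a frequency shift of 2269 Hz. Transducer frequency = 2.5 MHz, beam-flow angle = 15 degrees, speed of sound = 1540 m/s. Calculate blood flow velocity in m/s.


v = fd * c / (2 * f0 * cos(theta))
v = 2269 * 1540 / (2 * 2.5000e+06 * cos(15))
v = 0.7235 m/s


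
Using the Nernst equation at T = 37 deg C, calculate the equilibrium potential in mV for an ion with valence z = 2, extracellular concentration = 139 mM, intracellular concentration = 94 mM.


E = (RT/(zF)) * ln(C_out/C_in)
T = 37 + 273.15 = 310.15 K
E = (8.314 * 310.15 / (2 * 96485)) * ln(139/94)
E = 5.227 mV


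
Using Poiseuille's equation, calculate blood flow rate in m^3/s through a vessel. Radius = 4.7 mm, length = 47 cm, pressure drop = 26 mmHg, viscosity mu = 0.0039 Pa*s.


Q = pi*r^4*dP / (8*mu*L)
r = 0.0047 m, L = 0.47 m
dP = 26 mmHg = 3466.372 Pa
Q = 3.6238e-04 m^3/s


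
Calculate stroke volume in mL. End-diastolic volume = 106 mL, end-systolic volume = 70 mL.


SV = EDV - ESV
SV = 106 - 70
SV = 36 mL


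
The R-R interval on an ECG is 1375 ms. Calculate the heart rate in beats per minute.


HR = 60 / RR_interval(s)
RR = 1375 ms = 1.375 s
HR = 60 / 1.375 = 43.64 bpm


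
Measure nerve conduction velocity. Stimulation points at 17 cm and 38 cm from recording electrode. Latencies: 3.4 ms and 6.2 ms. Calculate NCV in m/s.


Distance = (38 - 17) / 100 = 0.21 m
dt = (6.2 - 3.4) / 1000 = 0.0028 s
NCV = dist / dt = 75 m/s


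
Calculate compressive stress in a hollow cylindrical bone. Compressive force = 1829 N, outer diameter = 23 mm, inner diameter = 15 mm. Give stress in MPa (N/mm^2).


A = pi*(r_o^2 - r_i^2)
r_o = 11.5 mm, r_i = 7.5 mm
A = 238.761 mm^2
sigma = F/A = 1829 / 238.761
sigma = 7.66 MPa


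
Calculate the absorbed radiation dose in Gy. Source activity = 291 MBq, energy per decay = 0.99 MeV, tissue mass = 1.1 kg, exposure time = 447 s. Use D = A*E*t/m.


A = 291 MBq = 2.9100e+08 Bq
E = 0.99 MeV = 1.58598e-13 J
D = A*E*t/m = 2.9100e+08*1.58598e-13*447/1.1
D = 0.01875 Gy


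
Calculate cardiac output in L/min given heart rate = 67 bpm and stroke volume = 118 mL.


CO = HR * SV
CO = 67 * 118 / 1000
CO = 7.906 L/min


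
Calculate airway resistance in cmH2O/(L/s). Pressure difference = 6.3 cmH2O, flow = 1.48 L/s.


R = dP / flow
R = 6.3 / 1.48
R = 4.257 cmH2O/(L/s)


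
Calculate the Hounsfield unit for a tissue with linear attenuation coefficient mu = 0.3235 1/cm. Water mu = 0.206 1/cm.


HU = ((mu_tissue - mu_water) / mu_water) * 1000
HU = ((0.3235 - 0.206) / 0.206) * 1000
HU = 570.4


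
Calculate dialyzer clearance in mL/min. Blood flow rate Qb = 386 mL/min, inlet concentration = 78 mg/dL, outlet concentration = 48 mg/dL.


K = Qb * (Cb_in - Cb_out) / Cb_in
K = 386 * (78 - 48) / 78
K = 148.5 mL/min


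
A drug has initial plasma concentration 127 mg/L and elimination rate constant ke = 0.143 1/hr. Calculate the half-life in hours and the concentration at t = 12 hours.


t_half = ln(2) / ke = 0.693147 / 0.143 = 4.847 hr
C(t) = C0 * exp(-ke*t) = 127 * exp(-0.143*12)
C(12) = 22.83 mg/L


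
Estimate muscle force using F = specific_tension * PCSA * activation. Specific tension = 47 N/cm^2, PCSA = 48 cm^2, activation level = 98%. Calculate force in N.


F = sigma * PCSA * activation
F = 47 * 48 * 0.98
F = 2211 N


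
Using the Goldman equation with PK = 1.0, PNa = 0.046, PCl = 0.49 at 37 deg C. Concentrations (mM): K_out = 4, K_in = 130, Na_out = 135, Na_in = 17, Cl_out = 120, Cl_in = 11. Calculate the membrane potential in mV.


Vm = (RT/F)*ln((PK*Ko + PNa*Nao + PCl*Cli)/(PK*Ki + PNa*Nai + PCl*Clo))
Numer = 15.6, Denom = 189.582
Vm = -66.75 mV


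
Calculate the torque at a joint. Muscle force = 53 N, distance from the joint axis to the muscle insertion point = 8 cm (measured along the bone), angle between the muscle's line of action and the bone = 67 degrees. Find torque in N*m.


Torque = F * d * sin(theta)   (moment arm = d*sin(theta))
d = 8 cm = 0.08 m
Torque = 53 * 0.08 * sin(67)
Torque = 3.903 N*m


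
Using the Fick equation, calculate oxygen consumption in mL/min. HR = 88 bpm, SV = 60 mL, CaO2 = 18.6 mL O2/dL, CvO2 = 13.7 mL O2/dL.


CO = HR*SV = 88*60/1000 = 5.28 L/min
a-v O2 diff = 18.6 - 13.7 = 4.9 mL/dL
VO2 = CO * (CaO2-CvO2) * 10 dL/L
VO2 = 5.28 * 4.9 * 10
VO2 = 258.7 mL/min


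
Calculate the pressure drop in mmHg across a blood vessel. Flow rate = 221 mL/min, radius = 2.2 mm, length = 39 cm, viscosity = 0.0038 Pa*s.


dP = 8*mu*L*Q / (pi*r^4)
Q = 221 mL/min = 3.68333e-06 m^3/s
dP = 593.387 Pa = 593.387 / 133.322 mmHg = 4.451 mmHg


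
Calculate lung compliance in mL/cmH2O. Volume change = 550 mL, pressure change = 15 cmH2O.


C = dV / dP
C = 550 / 15
C = 36.67 mL/cmH2O


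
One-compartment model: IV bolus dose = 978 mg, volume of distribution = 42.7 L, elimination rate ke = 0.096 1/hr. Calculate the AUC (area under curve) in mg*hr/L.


C0 = Dose/Vd = 978/42.7 = 22.904 mg/L
AUC = C0/ke = 22.904/0.096
AUC = 238.6 mg*hr/L


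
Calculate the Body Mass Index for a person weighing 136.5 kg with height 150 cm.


BMI = weight / height^2
height = 150 cm = 1.5 m
BMI = 136.5 / 1.5^2
BMI = 60.67 kg/m^2


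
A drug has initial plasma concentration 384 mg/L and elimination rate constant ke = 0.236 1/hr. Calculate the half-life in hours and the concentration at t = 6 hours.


t_half = ln(2) / ke = 0.693147 / 0.236 = 2.937 hr
C(t) = C0 * exp(-ke*t) = 384 * exp(-0.236*6)
C(6) = 93.19 mg/L


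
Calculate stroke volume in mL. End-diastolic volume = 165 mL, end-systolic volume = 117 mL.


SV = EDV - ESV
SV = 165 - 117
SV = 48 mL


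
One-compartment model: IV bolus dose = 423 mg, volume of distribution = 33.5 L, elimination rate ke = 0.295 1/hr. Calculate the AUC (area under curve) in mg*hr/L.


C0 = Dose/Vd = 423/33.5 = 12.6269 mg/L
AUC = C0/ke = 12.6269/0.295
AUC = 42.8 mg*hr/L


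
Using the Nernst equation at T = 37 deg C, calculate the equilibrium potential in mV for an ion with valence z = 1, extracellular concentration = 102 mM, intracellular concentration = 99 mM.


E = (RT/(zF)) * ln(C_out/C_in)
T = 37 + 273.15 = 310.15 K
E = (8.314 * 310.15 / (1 * 96485)) * ln(102/99)
E = 0.7978 mV


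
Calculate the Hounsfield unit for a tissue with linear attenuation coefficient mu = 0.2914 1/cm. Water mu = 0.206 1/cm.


HU = ((mu_tissue - mu_water) / mu_water) * 1000
HU = ((0.2914 - 0.206) / 0.206) * 1000
HU = 414.6


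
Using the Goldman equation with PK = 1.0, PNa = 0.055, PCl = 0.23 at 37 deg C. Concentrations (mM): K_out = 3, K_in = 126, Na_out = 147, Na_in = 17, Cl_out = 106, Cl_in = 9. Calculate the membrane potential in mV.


Vm = (RT/F)*ln((PK*Ko + PNa*Nao + PCl*Cli)/(PK*Ki + PNa*Nai + PCl*Clo))
Numer = 13.155, Denom = 151.315
Vm = -65.28 mV


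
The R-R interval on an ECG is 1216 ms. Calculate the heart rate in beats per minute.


HR = 60 / RR_interval(s)
RR = 1216 ms = 1.216 s
HR = 60 / 1.216 = 49.34 bpm


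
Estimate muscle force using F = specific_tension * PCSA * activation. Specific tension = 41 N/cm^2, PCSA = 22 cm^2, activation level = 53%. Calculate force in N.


F = sigma * PCSA * activation
F = 41 * 22 * 0.53
F = 478.1 N


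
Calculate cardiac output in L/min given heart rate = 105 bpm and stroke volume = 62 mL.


CO = HR * SV
CO = 105 * 62 / 1000
CO = 6.51 L/min


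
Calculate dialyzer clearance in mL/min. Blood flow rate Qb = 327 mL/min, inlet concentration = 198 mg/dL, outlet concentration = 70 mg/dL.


K = Qb * (Cb_in - Cb_out) / Cb_in
K = 327 * (198 - 70) / 198
K = 211.4 mL/min


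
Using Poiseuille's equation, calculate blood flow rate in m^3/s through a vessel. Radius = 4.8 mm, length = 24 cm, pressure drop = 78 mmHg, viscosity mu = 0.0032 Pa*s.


Q = pi*r^4*dP / (8*mu*L)
r = 0.0048 m, L = 0.24 m
dP = 78 mmHg = 10399.116 Pa
Q = 0.002823 m^3/s


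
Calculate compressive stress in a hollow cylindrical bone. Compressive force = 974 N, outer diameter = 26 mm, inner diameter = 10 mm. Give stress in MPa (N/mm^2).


A = pi*(r_o^2 - r_i^2)
r_o = 13 mm, r_i = 5 mm
A = 452.389 mm^2
sigma = F/A = 974 / 452.389
sigma = 2.153 MPa


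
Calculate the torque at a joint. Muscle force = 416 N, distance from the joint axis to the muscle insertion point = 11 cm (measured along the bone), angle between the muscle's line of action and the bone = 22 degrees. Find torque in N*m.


Torque = F * d * sin(theta)   (moment arm = d*sin(theta))
d = 11 cm = 0.11 m
Torque = 416 * 0.11 * sin(22)
Torque = 17.14 N*m


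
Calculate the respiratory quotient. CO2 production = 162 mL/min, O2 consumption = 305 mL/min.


RQ = VCO2 / VO2
RQ = 162 / 305
RQ = 0.5311


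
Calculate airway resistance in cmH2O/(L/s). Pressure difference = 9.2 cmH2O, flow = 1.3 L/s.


R = dP / flow
R = 9.2 / 1.3
R = 7.077 cmH2O/(L/s)


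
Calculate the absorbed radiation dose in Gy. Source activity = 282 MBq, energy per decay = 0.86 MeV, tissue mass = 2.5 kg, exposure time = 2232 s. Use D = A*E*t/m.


A = 282 MBq = 2.8200e+08 Bq
E = 0.86 MeV = 1.37772e-13 J
D = A*E*t/m = 2.8200e+08*1.37772e-13*2232/2.5
D = 0.03469 Gy


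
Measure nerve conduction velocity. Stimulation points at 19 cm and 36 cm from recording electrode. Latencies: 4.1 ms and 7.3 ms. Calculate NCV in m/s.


Distance = (36 - 19) / 100 = 0.17 m
dt = (7.3 - 4.1) / 1000 = 0.0032 s
NCV = dist / dt = 53.12 m/s


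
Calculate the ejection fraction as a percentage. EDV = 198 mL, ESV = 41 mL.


SV = EDV - ESV = 198 - 41 = 157 mL
EF = SV/EDV * 100 = 157/198 * 100
EF = 79.29%


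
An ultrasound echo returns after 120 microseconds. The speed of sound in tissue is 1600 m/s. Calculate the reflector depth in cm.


depth = c * t / 2
t = 120 us = 1.2000e-04 s
depth = 1600 * 1.2000e-04 / 2
depth = 0.096 m = 9.6 cm


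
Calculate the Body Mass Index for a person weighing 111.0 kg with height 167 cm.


BMI = weight / height^2
height = 167 cm = 1.67 m
BMI = 111.0 / 1.67^2
BMI = 39.8 kg/m^2


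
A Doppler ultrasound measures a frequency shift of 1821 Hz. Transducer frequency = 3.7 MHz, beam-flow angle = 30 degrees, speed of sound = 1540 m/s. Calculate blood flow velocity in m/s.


v = fd * c / (2 * f0 * cos(theta))
v = 1821 * 1540 / (2 * 3.7000e+06 * cos(30))
v = 0.4376 m/s


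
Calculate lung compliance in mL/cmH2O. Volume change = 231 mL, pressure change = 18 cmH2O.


C = dV / dP
C = 231 / 18
C = 12.83 mL/cmH2O


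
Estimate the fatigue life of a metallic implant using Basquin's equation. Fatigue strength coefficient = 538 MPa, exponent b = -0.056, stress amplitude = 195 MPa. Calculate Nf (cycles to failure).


sigma_a = sigma_f' * (2Nf)^b
2Nf = (sigma_a/sigma_f')^(1/b)
2Nf = (195/538)^(1/-0.056)
2Nf = 74215395
Nf = 3.7108e+07


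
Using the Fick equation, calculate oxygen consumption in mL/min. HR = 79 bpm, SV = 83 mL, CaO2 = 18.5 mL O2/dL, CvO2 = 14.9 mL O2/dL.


CO = HR*SV = 79*83/1000 = 6.557 L/min
a-v O2 diff = 18.5 - 14.9 = 3.6 mL/dL
VO2 = CO * (CaO2-CvO2) * 10 dL/L
VO2 = 6.557 * 3.6 * 10
VO2 = 236.1 mL/min


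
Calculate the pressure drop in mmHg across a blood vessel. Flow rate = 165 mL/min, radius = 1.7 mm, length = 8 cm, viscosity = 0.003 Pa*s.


dP = 8*mu*L*Q / (pi*r^4)
Q = 165 mL/min = 2.75e-06 m^3/s
dP = 201.228 Pa = 201.228 / 133.322 mmHg = 1.509 mmHg


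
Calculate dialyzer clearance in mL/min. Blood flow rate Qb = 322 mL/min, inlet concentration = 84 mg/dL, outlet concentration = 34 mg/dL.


K = Qb * (Cb_in - Cb_out) / Cb_in
K = 322 * (84 - 34) / 84
K = 191.7 mL/min


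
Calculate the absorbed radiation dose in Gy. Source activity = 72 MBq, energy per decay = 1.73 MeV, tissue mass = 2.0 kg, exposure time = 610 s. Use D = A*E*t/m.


A = 72 MBq = 7.2000e+07 Bq
E = 1.73 MeV = 2.77146e-13 J
D = A*E*t/m = 7.2000e+07*2.77146e-13*610/2.0
D = 0.006086 Gy


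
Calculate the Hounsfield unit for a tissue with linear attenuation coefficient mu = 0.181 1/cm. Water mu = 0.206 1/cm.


HU = ((mu_tissue - mu_water) / mu_water) * 1000
HU = ((0.181 - 0.206) / 0.206) * 1000
HU = -121.4


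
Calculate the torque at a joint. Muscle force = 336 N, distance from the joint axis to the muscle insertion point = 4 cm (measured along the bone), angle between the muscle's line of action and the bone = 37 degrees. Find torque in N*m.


Torque = F * d * sin(theta)   (moment arm = d*sin(theta))
d = 4 cm = 0.04 m
Torque = 336 * 0.04 * sin(37)
Torque = 8.088 N*m


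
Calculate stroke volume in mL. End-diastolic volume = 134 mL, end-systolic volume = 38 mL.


SV = EDV - ESV
SV = 134 - 38
SV = 96 mL


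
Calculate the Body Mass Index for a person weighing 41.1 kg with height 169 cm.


BMI = weight / height^2
height = 169 cm = 1.69 m
BMI = 41.1 / 1.69^2
BMI = 14.39 kg/m^2


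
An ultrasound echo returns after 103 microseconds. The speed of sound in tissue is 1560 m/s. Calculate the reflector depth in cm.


depth = c * t / 2
t = 103 us = 1.0300e-04 s
depth = 1560 * 1.0300e-04 / 2
depth = 0.08034 m = 8.034 cm


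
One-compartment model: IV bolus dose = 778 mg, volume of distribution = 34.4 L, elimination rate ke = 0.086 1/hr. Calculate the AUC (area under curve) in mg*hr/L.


C0 = Dose/Vd = 778/34.4 = 22.6163 mg/L
AUC = C0/ke = 22.6163/0.086
AUC = 263 mg*hr/L


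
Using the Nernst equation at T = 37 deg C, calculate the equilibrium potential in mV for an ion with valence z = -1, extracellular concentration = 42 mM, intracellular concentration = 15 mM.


E = (RT/(zF)) * ln(C_out/C_in)
T = 37 + 273.15 = 310.15 K
E = (8.314 * 310.15 / (-1 * 96485)) * ln(42/15)
E = -27.52 mV


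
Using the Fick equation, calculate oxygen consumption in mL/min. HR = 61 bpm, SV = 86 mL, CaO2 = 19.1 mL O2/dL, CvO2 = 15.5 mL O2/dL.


CO = HR*SV = 61*86/1000 = 5.246 L/min
a-v O2 diff = 19.1 - 15.5 = 3.6 mL/dL
VO2 = CO * (CaO2-CvO2) * 10 dL/L
VO2 = 5.246 * 3.6 * 10
VO2 = 188.9 mL/min


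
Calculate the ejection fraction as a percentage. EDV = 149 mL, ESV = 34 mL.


SV = EDV - ESV = 149 - 34 = 115 mL
EF = SV/EDV * 100 = 115/149 * 100
EF = 77.18%


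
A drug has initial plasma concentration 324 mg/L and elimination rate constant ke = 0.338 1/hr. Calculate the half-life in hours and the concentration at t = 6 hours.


t_half = ln(2) / ke = 0.693147 / 0.338 = 2.051 hr
C(t) = C0 * exp(-ke*t) = 324 * exp(-0.338*6)
C(6) = 42.64 mg/L


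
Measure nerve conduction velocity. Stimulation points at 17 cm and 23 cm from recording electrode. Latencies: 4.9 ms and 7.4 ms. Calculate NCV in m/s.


Distance = (23 - 17) / 100 = 0.06 m
dt = (7.4 - 4.9) / 1000 = 0.0025 s
NCV = dist / dt = 24 m/s


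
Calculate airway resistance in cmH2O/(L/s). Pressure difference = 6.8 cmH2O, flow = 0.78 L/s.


R = dP / flow
R = 6.8 / 0.78
R = 8.718 cmH2O/(L/s)


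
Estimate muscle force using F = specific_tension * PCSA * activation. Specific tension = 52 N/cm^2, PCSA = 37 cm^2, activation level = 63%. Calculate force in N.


F = sigma * PCSA * activation
F = 52 * 37 * 0.63
F = 1212 N


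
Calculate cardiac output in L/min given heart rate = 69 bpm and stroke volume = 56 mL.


CO = HR * SV
CO = 69 * 56 / 1000
CO = 3.864 L/min


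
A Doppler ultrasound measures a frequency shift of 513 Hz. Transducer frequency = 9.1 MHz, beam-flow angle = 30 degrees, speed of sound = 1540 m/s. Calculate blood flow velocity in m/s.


v = fd * c / (2 * f0 * cos(theta))
v = 513 * 1540 / (2 * 9.1000e+06 * cos(30))
v = 0.05012 m/s


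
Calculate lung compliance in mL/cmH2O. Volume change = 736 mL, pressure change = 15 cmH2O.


C = dV / dP
C = 736 / 15
C = 49.07 mL/cmH2O


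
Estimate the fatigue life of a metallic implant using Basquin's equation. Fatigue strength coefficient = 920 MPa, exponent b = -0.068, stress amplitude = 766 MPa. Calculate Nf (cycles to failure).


sigma_a = sigma_f' * (2Nf)^b
2Nf = (sigma_a/sigma_f')^(1/b)
2Nf = (766/920)^(1/-0.068)
2Nf = 14.790612
Nf = 7.395


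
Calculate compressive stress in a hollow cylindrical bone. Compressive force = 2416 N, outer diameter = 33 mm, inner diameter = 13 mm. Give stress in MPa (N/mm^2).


A = pi*(r_o^2 - r_i^2)
r_o = 16.5 mm, r_i = 6.5 mm
A = 722.566 mm^2
sigma = F/A = 2416 / 722.566
sigma = 3.344 MPa


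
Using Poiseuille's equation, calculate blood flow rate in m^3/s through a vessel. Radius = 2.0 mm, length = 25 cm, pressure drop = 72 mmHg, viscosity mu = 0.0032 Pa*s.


Q = pi*r^4*dP / (8*mu*L)
r = 0.002 m, L = 0.25 m
dP = 72 mmHg = 9599.184 Pa
Q = 7.5392e-05 m^3/s


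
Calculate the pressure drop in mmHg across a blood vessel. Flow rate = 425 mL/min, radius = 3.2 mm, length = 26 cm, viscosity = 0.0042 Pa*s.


dP = 8*mu*L*Q / (pi*r^4)
Q = 425 mL/min = 7.08333e-06 m^3/s
dP = 187.845 Pa = 187.845 / 133.322 mmHg = 1.409 mmHg


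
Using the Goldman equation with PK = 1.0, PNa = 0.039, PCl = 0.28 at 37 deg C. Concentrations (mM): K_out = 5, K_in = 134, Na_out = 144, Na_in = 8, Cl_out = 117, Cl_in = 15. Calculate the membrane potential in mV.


Vm = (RT/F)*ln((PK*Ko + PNa*Nao + PCl*Cli)/(PK*Ki + PNa*Nai + PCl*Clo))
Numer = 14.816, Denom = 167.072
Vm = -64.75 mV


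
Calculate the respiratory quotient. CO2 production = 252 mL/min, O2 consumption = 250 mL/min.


RQ = VCO2 / VO2
RQ = 252 / 250
RQ = 1.008


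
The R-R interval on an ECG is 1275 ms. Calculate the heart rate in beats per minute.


HR = 60 / RR_interval(s)
RR = 1275 ms = 1.275 s
HR = 60 / 1.275 = 47.06 bpm


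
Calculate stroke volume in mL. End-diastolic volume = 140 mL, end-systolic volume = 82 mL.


SV = EDV - ESV
SV = 140 - 82
SV = 58 mL


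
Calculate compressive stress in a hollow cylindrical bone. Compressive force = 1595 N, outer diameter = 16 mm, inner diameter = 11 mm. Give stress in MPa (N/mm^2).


A = pi*(r_o^2 - r_i^2)
r_o = 8 mm, r_i = 5.5 mm
A = 106.029 mm^2
sigma = F/A = 1595 / 106.029
sigma = 15.04 MPa


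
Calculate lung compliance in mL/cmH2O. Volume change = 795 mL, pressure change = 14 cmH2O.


C = dV / dP
C = 795 / 14
C = 56.79 mL/cmH2O


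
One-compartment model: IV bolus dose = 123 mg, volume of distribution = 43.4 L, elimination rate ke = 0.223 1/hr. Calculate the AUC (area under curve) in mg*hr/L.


C0 = Dose/Vd = 123/43.4 = 2.8341 mg/L
AUC = C0/ke = 2.8341/0.223
AUC = 12.71 mg*hr/L


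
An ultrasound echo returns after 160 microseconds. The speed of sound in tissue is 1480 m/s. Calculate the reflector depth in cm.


depth = c * t / 2
t = 160 us = 1.6000e-04 s
depth = 1480 * 1.6000e-04 / 2
depth = 0.1184 m = 11.84 cm


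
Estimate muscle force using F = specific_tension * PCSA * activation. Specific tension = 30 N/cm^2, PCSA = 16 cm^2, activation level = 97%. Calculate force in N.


F = sigma * PCSA * activation
F = 30 * 16 * 0.97
F = 465.6 N


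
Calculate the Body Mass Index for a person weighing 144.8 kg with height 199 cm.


BMI = weight / height^2
height = 199 cm = 1.99 m
BMI = 144.8 / 1.99^2
BMI = 36.56 kg/m^2


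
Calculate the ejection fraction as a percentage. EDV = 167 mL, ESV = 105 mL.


SV = EDV - ESV = 167 - 105 = 62 mL
EF = SV/EDV * 100 = 62/167 * 100
EF = 37.13%


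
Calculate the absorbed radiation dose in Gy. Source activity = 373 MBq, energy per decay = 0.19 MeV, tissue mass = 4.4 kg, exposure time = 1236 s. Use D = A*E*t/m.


A = 373 MBq = 3.7300e+08 Bq
E = 0.19 MeV = 3.0438e-14 J
D = A*E*t/m = 3.7300e+08*3.0438e-14*1236/4.4
D = 0.003189 Gy


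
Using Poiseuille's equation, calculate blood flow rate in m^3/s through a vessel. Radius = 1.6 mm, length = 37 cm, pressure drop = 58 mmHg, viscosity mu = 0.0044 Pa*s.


Q = pi*r^4*dP / (8*mu*L)
r = 0.0016 m, L = 0.37 m
dP = 58 mmHg = 7732.676 Pa
Q = 1.2224e-05 m^3/s


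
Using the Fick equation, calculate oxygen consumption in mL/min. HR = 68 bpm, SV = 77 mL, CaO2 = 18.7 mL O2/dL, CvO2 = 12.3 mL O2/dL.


CO = HR*SV = 68*77/1000 = 5.236 L/min
a-v O2 diff = 18.7 - 12.3 = 6.4 mL/dL
VO2 = CO * (CaO2-CvO2) * 10 dL/L
VO2 = 5.236 * 6.4 * 10
VO2 = 335.1 mL/min


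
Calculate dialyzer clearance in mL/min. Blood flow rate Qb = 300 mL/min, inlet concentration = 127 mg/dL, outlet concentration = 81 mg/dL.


K = Qb * (Cb_in - Cb_out) / Cb_in
K = 300 * (127 - 81) / 127
K = 108.7 mL/min


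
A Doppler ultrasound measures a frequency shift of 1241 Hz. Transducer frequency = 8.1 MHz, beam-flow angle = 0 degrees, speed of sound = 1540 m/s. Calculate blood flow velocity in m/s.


v = fd * c / (2 * f0 * cos(theta))
v = 1241 * 1540 / (2 * 8.1000e+06 * cos(0))
v = 0.118 m/s


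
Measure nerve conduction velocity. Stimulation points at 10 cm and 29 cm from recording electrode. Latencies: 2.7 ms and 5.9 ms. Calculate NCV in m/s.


Distance = (29 - 10) / 100 = 0.19 m
dt = (5.9 - 2.7) / 1000 = 0.0032 s
NCV = dist / dt = 59.38 m/s


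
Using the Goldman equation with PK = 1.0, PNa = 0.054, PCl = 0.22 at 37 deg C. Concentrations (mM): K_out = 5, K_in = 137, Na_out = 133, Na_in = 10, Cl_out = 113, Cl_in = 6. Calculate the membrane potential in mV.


Vm = (RT/F)*ln((PK*Ko + PNa*Nao + PCl*Cli)/(PK*Ki + PNa*Nai + PCl*Clo))
Numer = 13.502, Denom = 162.4
Vm = -66.47 mV


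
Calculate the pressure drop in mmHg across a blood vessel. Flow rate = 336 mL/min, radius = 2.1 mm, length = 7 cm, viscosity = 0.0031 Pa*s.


dP = 8*mu*L*Q / (pi*r^4)
Q = 336 mL/min = 5.6e-06 m^3/s
dP = 159.115 Pa = 159.115 / 133.322 mmHg = 1.193 mmHg


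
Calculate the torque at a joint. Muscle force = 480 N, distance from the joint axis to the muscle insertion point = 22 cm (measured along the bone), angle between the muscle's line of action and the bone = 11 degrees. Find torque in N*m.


Torque = F * d * sin(theta)   (moment arm = d*sin(theta))
d = 22 cm = 0.22 m
Torque = 480 * 0.22 * sin(11)
Torque = 20.15 N*m


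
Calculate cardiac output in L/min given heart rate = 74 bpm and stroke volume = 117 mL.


CO = HR * SV
CO = 74 * 117 / 1000
CO = 8.658 L/min


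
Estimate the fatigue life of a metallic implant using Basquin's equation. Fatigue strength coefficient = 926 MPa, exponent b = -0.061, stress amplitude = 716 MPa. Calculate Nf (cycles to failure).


sigma_a = sigma_f' * (2Nf)^b
2Nf = (sigma_a/sigma_f')^(1/b)
2Nf = (716/926)^(1/-0.061)
2Nf = 67.781967
Nf = 33.89


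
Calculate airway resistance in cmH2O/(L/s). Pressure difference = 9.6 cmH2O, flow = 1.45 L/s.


R = dP / flow
R = 9.6 / 1.45
R = 6.621 cmH2O/(L/s)


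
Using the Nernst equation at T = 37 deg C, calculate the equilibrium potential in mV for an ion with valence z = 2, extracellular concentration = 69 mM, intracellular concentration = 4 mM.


E = (RT/(zF)) * ln(C_out/C_in)
T = 37 + 273.15 = 310.15 K
E = (8.314 * 310.15 / (2 * 96485)) * ln(69/4)
E = 38.05 mV


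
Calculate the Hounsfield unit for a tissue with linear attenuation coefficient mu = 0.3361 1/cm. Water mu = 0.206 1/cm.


HU = ((mu_tissue - mu_water) / mu_water) * 1000
HU = ((0.3361 - 0.206) / 0.206) * 1000
HU = 631.6


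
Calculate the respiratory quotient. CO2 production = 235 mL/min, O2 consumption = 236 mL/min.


RQ = VCO2 / VO2
RQ = 235 / 236
RQ = 0.9958


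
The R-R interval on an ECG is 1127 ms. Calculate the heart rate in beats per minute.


HR = 60 / RR_interval(s)
RR = 1127 ms = 1.127 s
HR = 60 / 1.127 = 53.24 bpm


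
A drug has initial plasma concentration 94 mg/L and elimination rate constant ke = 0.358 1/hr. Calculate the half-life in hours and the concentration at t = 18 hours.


t_half = ln(2) / ke = 0.693147 / 0.358 = 1.936 hr
C(t) = C0 * exp(-ke*t) = 94 * exp(-0.358*18)
C(18) = 0.1495 mg/L


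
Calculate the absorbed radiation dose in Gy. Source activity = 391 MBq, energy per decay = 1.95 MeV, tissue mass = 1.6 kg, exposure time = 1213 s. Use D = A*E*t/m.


A = 391 MBq = 3.9100e+08 Bq
E = 1.95 MeV = 3.1239e-13 J
D = A*E*t/m = 3.9100e+08*3.1239e-13*1213/1.6
D = 0.0926 Gy


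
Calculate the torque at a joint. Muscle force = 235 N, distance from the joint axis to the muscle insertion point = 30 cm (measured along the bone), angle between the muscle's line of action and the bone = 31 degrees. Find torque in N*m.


Torque = F * d * sin(theta)   (moment arm = d*sin(theta))
d = 30 cm = 0.3 m
Torque = 235 * 0.3 * sin(31)
Torque = 36.31 N*m


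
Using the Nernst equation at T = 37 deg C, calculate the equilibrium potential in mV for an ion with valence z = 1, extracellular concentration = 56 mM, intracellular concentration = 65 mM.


E = (RT/(zF)) * ln(C_out/C_in)
T = 37 + 273.15 = 310.15 K
E = (8.314 * 310.15 / (1 * 96485)) * ln(56/65)
E = -3.983 mV


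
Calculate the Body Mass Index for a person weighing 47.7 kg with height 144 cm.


BMI = weight / height^2
height = 144 cm = 1.44 m
BMI = 47.7 / 1.44^2
BMI = 23 kg/m^2


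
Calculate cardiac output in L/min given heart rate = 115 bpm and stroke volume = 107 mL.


CO = HR * SV
CO = 115 * 107 / 1000
CO = 12.3 L/min


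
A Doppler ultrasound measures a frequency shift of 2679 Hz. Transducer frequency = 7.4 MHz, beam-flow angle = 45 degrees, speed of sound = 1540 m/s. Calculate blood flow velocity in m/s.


v = fd * c / (2 * f0 * cos(theta))
v = 2679 * 1540 / (2 * 7.4000e+06 * cos(45))
v = 0.3942 m/s


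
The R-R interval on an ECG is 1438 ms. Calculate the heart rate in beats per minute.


HR = 60 / RR_interval(s)
RR = 1438 ms = 1.438 s
HR = 60 / 1.438 = 41.72 bpm


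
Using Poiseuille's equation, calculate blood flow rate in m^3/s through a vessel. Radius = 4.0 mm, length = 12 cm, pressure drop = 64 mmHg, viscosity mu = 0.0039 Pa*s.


Q = pi*r^4*dP / (8*mu*L)
r = 0.004 m, L = 0.12 m
dP = 64 mmHg = 8532.608 Pa
Q = 0.001833 m^3/s


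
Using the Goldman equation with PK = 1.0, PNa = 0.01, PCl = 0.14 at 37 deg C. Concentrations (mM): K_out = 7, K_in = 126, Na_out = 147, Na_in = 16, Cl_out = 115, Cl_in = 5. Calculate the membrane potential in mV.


Vm = (RT/F)*ln((PK*Ko + PNa*Nao + PCl*Cli)/(PK*Ki + PNa*Nai + PCl*Clo))
Numer = 9.17, Denom = 142.26
Vm = -73.27 mV


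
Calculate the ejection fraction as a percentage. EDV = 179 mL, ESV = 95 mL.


SV = EDV - ESV = 179 - 95 = 84 mL
EF = SV/EDV * 100 = 84/179 * 100
EF = 46.93%


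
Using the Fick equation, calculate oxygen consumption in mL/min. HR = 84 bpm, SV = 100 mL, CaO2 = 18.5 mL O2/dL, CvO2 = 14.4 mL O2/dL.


CO = HR*SV = 84*100/1000 = 8.4 L/min
a-v O2 diff = 18.5 - 14.4 = 4.1 mL/dL
VO2 = CO * (CaO2-CvO2) * 10 dL/L
VO2 = 8.4 * 4.1 * 10
VO2 = 344.4 mL/min


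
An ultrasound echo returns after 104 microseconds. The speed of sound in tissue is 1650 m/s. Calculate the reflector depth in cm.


depth = c * t / 2
t = 104 us = 1.0400e-04 s
depth = 1650 * 1.0400e-04 / 2
depth = 0.0858 m = 8.58 cm


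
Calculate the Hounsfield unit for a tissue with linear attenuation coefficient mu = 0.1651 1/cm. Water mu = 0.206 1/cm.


HU = ((mu_tissue - mu_water) / mu_water) * 1000
HU = ((0.1651 - 0.206) / 0.206) * 1000
HU = -198.5


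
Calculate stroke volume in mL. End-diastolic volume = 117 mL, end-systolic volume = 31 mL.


SV = EDV - ESV
SV = 117 - 31
SV = 86 mL


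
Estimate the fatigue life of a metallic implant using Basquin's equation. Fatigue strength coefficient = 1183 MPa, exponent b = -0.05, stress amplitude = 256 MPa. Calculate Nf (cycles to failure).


sigma_a = sigma_f' * (2Nf)^b
2Nf = (sigma_a/sigma_f')^(1/b)
2Nf = (256/1183)^(1/-0.05)
2Nf = 1.9719486e+13
Nf = 9.8597e+12


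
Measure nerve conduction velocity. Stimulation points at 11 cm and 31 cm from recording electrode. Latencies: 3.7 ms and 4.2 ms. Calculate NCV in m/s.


Distance = (31 - 11) / 100 = 0.2 m
dt = (4.2 - 3.7) / 1000 = 5.0000e-04 s
NCV = dist / dt = 400 m/s


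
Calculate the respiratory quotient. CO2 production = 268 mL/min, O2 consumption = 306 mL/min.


RQ = VCO2 / VO2
RQ = 268 / 306
RQ = 0.8758


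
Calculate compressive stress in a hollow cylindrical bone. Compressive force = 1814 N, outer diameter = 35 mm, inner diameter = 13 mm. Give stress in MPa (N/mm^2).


A = pi*(r_o^2 - r_i^2)
r_o = 17.5 mm, r_i = 6.5 mm
A = 829.38 mm^2
sigma = F/A = 1814 / 829.38
sigma = 2.187 MPa


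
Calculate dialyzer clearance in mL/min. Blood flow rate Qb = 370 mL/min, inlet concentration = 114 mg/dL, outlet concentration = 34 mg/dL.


K = Qb * (Cb_in - Cb_out) / Cb_in
K = 370 * (114 - 34) / 114
K = 259.6 mL/min


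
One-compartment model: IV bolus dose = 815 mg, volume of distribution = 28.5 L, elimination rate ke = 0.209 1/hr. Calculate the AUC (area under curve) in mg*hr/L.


C0 = Dose/Vd = 815/28.5 = 28.5965 mg/L
AUC = C0/ke = 28.5965/0.209
AUC = 136.8 mg*hr/L


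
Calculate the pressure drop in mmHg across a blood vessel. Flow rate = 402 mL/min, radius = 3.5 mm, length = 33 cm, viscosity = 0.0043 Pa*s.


dP = 8*mu*L*Q / (pi*r^4)
Q = 402 mL/min = 6.7e-06 m^3/s
dP = 161.334 Pa = 161.334 / 133.322 mmHg = 1.21 mmHg


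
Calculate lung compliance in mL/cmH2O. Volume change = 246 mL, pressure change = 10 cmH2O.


C = dV / dP
C = 246 / 10
C = 24.6 mL/cmH2O


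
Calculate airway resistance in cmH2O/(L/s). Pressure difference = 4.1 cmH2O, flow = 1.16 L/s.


R = dP / flow
R = 4.1 / 1.16
R = 3.534 cmH2O/(L/s)


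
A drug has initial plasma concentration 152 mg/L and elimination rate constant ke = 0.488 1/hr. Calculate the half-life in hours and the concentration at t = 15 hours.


t_half = ln(2) / ke = 0.693147 / 0.488 = 1.42 hr
C(t) = C0 * exp(-ke*t) = 152 * exp(-0.488*15)
C(15) = 0.1006 mg/L


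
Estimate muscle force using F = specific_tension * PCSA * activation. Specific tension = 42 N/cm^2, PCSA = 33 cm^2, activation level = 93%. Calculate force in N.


F = sigma * PCSA * activation
F = 42 * 33 * 0.93
F = 1289 N


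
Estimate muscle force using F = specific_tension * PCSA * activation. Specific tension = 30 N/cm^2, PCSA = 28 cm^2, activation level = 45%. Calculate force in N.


F = sigma * PCSA * activation
F = 30 * 28 * 0.45
F = 378 N


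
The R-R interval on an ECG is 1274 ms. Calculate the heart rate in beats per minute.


HR = 60 / RR_interval(s)
RR = 1274 ms = 1.274 s
HR = 60 / 1.274 = 47.1 bpm


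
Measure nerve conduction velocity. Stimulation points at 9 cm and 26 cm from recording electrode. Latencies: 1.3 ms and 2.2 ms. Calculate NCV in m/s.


Distance = (26 - 9) / 100 = 0.17 m
dt = (2.2 - 1.3) / 1000 = 9.0000e-04 s
NCV = dist / dt = 188.9 m/s


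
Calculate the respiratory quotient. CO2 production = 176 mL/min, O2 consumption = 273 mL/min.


RQ = VCO2 / VO2
RQ = 176 / 273
RQ = 0.6447


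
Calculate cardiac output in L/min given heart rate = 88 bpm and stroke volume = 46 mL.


CO = HR * SV
CO = 88 * 46 / 1000
CO = 4.048 L/min


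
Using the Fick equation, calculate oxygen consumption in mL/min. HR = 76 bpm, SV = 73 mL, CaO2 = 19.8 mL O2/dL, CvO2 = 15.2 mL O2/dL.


CO = HR*SV = 76*73/1000 = 5.548 L/min
a-v O2 diff = 19.8 - 15.2 = 4.6 mL/dL
VO2 = CO * (CaO2-CvO2) * 10 dL/L
VO2 = 5.548 * 4.6 * 10
VO2 = 255.2 mL/min


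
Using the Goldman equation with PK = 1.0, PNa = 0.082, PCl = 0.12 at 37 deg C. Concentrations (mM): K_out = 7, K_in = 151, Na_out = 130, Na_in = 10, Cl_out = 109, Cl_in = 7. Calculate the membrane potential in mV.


Vm = (RT/F)*ln((PK*Ko + PNa*Nao + PCl*Cli)/(PK*Ki + PNa*Nai + PCl*Clo))
Numer = 18.5, Denom = 164.9
Vm = -58.46 mV


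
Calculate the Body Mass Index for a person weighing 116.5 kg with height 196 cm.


BMI = weight / height^2
height = 196 cm = 1.96 m
BMI = 116.5 / 1.96^2
BMI = 30.33 kg/m^2


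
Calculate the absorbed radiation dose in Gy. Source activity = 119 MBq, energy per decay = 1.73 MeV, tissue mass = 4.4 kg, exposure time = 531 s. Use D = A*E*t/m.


A = 119 MBq = 1.1900e+08 Bq
E = 1.73 MeV = 2.77146e-13 J
D = A*E*t/m = 1.1900e+08*2.77146e-13*531/4.4
D = 0.00398 Gy


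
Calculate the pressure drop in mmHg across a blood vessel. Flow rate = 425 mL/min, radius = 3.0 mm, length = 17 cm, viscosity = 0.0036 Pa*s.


dP = 8*mu*L*Q / (pi*r^4)
Q = 425 mL/min = 7.08333e-06 m^3/s
dP = 136.284 Pa = 136.284 / 133.322 mmHg = 1.022 mmHg


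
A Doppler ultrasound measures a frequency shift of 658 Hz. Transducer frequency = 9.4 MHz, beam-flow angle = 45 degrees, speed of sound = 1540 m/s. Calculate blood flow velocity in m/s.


v = fd * c / (2 * f0 * cos(theta))
v = 658 * 1540 / (2 * 9.4000e+06 * cos(45))
v = 0.07623 m/s


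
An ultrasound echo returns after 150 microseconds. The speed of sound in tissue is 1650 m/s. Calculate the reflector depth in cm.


depth = c * t / 2
t = 150 us = 1.5000e-04 s
depth = 1650 * 1.5000e-04 / 2
depth = 0.12375 m = 12.375 cm


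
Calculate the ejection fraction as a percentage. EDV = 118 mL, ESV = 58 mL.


SV = EDV - ESV = 118 - 58 = 60 mL
EF = SV/EDV * 100 = 60/118 * 100
EF = 50.85%


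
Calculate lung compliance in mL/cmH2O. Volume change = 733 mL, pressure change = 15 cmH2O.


C = dV / dP
C = 733 / 15
C = 48.87 mL/cmH2O


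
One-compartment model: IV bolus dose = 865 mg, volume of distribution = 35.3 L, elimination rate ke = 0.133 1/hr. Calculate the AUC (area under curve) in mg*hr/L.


C0 = Dose/Vd = 865/35.3 = 24.5042 mg/L
AUC = C0/ke = 24.5042/0.133
AUC = 184.2 mg*hr/L


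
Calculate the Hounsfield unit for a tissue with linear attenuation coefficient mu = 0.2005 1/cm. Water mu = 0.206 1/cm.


HU = ((mu_tissue - mu_water) / mu_water) * 1000
HU = ((0.2005 - 0.206) / 0.206) * 1000
HU = -26.7


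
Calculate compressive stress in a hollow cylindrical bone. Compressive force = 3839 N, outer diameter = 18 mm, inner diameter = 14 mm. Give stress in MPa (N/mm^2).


A = pi*(r_o^2 - r_i^2)
r_o = 9 mm, r_i = 7 mm
A = 100.531 mm^2
sigma = F/A = 3839 / 100.531
sigma = 38.19 MPa
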